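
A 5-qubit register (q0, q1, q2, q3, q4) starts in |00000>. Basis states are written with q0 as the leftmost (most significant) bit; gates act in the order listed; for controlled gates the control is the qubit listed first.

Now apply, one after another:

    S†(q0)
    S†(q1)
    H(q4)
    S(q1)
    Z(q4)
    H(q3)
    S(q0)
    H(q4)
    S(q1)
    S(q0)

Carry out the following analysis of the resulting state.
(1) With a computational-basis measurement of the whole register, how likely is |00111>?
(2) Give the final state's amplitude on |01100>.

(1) The probability of measuring |00111> is 0.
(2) |01100> carries amplitude 0 in the final state.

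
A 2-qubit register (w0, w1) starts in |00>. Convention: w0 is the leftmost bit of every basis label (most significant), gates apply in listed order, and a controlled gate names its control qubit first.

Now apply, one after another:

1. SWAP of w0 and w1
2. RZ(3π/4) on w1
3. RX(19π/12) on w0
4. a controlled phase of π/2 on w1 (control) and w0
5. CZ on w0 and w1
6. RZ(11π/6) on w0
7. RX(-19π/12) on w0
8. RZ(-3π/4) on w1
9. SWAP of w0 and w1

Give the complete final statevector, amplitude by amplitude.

The resulting statevector has amplitude (-4 - sqrt(6) + sqrt(2) - (-4 - sqrt(2) + sqrt(6))*exp(5*I*pi/6))*exp(I*pi/12)/8 on |00>, -1/4 on |01>, 0 on |10>, 0 on |11>.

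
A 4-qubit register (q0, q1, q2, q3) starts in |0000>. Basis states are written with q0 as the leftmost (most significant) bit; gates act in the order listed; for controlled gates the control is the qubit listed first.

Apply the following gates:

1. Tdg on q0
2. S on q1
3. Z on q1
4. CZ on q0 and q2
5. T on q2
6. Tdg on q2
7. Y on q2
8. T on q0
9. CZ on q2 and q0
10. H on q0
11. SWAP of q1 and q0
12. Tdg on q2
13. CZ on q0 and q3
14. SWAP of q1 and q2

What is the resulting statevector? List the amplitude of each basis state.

The resulting statevector has amplitude sqrt(2)*exp(I*pi/4)/2 on |0100>, sqrt(2)*exp(I*pi/4)/2 on |0110>, and 0 on every other basis state.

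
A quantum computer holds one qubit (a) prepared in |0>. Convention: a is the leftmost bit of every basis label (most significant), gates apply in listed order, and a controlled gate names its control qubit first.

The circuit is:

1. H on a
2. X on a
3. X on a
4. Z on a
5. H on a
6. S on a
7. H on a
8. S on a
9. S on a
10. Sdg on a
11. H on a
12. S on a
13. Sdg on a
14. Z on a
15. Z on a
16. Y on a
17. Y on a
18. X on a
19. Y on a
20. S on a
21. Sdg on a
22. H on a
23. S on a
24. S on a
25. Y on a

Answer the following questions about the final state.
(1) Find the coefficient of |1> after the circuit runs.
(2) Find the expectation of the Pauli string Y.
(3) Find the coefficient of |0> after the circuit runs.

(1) The final state's coefficient on |1> equals sqrt(2)/2.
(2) The observable Y averages to -1.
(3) The final state's coefficient on |0> equals sqrt(2)*I/2.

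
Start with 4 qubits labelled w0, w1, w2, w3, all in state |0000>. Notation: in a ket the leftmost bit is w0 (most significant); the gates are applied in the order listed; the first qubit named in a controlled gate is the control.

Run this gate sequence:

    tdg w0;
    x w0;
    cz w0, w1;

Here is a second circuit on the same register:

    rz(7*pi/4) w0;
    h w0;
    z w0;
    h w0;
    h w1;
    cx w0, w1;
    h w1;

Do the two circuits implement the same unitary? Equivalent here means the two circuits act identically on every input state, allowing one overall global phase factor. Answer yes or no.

Yes: on every input state the two circuits agree up to one overall phase factor.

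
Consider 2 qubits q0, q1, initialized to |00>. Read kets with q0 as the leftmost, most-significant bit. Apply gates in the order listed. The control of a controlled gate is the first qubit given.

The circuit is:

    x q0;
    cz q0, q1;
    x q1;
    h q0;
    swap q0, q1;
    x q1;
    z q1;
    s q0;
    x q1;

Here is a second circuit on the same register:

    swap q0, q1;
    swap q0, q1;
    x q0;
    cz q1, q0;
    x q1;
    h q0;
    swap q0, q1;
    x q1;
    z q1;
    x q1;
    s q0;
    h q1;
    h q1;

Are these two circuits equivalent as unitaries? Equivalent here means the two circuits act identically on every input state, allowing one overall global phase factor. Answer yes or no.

Yes — the two circuits implement the same unitary up to a global phase.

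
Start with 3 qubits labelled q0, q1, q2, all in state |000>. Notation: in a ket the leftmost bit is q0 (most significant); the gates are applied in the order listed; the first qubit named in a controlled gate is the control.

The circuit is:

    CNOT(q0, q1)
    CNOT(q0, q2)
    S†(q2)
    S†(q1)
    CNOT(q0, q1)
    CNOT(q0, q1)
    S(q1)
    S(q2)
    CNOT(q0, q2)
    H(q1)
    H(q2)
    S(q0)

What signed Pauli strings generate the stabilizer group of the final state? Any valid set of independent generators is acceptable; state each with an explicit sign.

The stabilizer group can be generated by +IXI, +IIX, +ZII, among other valid generating sets. Key observation: steps 2-9 multiply out to the identity, so the circuit reduces to the remaining gates.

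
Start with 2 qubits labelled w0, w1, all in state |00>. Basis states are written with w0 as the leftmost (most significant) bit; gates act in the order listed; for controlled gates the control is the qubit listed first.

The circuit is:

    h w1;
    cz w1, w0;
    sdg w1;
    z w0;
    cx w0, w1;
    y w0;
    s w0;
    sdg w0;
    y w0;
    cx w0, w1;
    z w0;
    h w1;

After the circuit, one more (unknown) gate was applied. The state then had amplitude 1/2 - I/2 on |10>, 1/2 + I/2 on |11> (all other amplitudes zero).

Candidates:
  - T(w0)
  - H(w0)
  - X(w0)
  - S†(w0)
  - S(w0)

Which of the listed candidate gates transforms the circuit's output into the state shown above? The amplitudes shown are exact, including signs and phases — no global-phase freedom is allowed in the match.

It was X(w0) that produced the state shown. Key observation: gates 4-11 undo each other exactly, leaving only the rest of the circuit to track.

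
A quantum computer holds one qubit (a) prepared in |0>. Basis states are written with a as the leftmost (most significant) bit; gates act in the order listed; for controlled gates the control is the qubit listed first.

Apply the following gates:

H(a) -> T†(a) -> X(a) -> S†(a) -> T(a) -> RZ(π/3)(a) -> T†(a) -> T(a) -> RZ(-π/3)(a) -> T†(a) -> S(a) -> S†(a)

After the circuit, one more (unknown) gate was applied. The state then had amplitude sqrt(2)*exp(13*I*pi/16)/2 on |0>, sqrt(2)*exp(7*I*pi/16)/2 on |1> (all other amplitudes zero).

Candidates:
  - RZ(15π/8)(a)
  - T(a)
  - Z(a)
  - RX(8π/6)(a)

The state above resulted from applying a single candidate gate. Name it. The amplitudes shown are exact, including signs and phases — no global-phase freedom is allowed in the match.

The unique candidate consistent with the amplitudes is RZ(15π/8)(a). Key observation: steps 4-11 multiply out to the identity, so the circuit reduces to the remaining gates.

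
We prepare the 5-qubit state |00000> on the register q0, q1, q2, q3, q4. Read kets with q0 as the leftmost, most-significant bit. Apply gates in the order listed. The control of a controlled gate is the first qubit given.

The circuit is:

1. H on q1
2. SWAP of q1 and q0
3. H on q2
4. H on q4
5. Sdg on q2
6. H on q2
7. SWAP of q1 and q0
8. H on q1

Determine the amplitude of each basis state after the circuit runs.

The final amplitudes are sqrt(2)*(1 - I)/4 on |00000>, sqrt(2)*(1 - I)/4 on |00001>, sqrt(2)*(1 + I)/4 on |00100>, sqrt(2)*(1 + I)/4 on |00101>, and 0 on every other basis state.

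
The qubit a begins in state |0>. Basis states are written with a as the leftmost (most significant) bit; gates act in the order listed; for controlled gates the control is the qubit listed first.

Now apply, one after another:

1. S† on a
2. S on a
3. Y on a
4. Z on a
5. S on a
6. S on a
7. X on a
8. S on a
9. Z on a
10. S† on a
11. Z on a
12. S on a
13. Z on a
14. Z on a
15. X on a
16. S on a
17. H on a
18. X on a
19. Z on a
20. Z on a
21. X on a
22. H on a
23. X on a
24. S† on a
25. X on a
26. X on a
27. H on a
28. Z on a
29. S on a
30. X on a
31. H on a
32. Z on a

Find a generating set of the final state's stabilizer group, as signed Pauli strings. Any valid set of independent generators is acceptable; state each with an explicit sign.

One valid set of independent stabilizer generators is +Y (any independent generating set of the same group is equally correct). Key observation: steps 17-22 multiply out to the identity, so the circuit reduces to the remaining gates.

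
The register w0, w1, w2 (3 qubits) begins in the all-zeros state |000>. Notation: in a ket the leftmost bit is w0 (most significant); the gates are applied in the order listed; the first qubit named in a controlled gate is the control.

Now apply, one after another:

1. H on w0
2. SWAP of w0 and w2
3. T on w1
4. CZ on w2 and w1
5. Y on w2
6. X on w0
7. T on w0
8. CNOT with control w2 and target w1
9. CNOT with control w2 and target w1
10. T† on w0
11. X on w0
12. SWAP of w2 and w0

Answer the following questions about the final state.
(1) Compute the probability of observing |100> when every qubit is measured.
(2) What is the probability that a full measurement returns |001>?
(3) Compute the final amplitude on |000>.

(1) The probability of measuring |100> is 1/2. Key observation: steps 6-11 multiply out to the identity, so the circuit reduces to the remaining gates.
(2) A full measurement returns |001> with probability 0.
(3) The amplitude on |000> is -sqrt(2)*I/2.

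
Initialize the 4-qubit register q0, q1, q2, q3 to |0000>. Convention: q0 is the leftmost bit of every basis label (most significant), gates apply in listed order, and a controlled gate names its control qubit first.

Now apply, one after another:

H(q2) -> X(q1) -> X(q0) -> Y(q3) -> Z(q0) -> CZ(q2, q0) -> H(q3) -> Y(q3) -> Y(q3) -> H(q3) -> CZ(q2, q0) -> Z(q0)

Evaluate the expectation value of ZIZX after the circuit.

The observable ZIZX averages to 0. Key observation: gates 5-12 undo each other exactly, leaving only the rest of the circuit to track.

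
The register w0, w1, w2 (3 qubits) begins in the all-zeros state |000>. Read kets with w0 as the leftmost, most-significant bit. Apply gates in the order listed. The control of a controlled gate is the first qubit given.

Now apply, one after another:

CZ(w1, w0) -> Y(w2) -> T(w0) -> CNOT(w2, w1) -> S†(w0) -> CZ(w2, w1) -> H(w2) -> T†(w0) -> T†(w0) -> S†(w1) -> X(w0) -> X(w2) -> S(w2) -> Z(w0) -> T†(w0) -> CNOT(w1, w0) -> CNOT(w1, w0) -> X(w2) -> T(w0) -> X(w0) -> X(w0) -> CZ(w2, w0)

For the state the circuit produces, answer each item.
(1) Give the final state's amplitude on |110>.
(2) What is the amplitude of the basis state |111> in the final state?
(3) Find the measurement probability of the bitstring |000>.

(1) |110> carries amplitude sqrt(2)*I/2 in the final state.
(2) The final state's coefficient on |111> equals sqrt(2)/2.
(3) The probability of measuring |000> is 0.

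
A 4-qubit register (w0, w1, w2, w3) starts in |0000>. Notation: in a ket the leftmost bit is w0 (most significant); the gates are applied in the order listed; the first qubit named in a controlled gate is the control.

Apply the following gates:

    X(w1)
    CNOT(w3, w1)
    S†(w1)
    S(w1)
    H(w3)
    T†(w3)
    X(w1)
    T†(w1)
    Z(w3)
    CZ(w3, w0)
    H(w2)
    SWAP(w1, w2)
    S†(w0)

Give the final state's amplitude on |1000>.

|1000> carries amplitude 0 in the final state.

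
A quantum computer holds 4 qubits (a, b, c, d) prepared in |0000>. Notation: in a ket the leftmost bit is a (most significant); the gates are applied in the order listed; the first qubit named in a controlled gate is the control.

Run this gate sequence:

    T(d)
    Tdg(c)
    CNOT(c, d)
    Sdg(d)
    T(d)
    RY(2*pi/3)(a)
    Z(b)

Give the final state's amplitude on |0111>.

|0111> carries amplitude 0 in the final state.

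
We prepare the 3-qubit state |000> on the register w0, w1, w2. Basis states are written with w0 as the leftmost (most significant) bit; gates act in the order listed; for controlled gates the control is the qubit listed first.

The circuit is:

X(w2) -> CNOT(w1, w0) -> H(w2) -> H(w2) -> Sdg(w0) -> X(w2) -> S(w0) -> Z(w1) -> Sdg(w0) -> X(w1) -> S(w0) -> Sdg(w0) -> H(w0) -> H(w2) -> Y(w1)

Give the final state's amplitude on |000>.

The amplitude on |000> is -I/2.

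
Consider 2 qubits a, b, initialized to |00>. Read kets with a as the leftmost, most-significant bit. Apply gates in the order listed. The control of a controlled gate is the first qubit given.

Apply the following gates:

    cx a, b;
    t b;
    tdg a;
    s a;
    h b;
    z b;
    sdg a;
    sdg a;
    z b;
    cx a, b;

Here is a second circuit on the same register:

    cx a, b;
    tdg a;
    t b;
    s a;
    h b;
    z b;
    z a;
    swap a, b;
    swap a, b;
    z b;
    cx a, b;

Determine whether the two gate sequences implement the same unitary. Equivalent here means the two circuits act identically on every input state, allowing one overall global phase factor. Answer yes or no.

Yes — the two circuits implement the same unitary up to a global phase.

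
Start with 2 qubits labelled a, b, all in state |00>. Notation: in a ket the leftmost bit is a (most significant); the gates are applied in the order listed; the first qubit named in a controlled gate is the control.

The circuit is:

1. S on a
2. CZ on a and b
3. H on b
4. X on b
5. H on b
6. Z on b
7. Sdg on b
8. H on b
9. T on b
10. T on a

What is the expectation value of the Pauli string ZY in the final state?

The observable ZY averages to sqrt(2)/2. Key observation: the block from step 3 through step 6 cancels to the identity and can be dropped.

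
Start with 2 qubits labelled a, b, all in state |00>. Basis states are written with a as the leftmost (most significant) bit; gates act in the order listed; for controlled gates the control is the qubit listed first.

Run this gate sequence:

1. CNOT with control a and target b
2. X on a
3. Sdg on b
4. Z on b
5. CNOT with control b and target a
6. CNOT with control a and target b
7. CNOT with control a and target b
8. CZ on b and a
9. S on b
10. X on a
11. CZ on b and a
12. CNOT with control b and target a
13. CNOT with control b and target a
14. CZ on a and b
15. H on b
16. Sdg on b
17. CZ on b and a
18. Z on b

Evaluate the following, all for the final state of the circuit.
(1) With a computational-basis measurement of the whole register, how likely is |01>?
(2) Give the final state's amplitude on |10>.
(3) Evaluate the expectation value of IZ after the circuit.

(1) The probability of measuring |01> is 1/2.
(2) |10> carries amplitude 0 in the final state.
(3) The observable IZ averages to 0.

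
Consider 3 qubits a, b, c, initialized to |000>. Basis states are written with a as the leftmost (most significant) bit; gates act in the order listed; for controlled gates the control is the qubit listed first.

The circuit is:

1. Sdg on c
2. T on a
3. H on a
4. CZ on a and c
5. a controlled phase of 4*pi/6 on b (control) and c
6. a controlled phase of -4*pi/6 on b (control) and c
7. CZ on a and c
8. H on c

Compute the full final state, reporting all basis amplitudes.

The final amplitudes are 1/2 on |000>, 1/2 on |001>, 0 on |010>, 0 on |011>, 1/2 on |100>, 1/2 on |101>, 0 on |110>, 0 on |111>. Key observation: steps 4-7 multiply out to the identity, so the circuit reduces to the remaining gates.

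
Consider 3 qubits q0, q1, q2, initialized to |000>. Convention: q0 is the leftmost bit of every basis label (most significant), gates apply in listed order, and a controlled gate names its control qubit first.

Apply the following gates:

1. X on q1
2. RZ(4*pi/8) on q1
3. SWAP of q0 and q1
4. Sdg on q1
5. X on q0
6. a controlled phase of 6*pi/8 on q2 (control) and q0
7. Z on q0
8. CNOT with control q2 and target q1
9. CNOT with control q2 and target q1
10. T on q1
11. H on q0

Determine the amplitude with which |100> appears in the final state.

The amplitude on |100> is sqrt(2)*exp(I*pi/4)/2. Key observation: gates 8-9 undo each other exactly, leaving only the rest of the circuit to track.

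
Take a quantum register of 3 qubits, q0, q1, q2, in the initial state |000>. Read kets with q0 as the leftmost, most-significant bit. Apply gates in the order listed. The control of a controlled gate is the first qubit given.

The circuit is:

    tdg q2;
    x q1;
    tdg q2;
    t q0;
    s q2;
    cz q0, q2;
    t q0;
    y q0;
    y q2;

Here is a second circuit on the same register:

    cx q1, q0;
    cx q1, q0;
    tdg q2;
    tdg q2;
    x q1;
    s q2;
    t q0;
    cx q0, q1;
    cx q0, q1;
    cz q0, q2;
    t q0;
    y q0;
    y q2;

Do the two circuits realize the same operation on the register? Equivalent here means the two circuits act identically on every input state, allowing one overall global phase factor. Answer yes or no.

Yes, they are equivalent — the unitaries differ by at most a global phase.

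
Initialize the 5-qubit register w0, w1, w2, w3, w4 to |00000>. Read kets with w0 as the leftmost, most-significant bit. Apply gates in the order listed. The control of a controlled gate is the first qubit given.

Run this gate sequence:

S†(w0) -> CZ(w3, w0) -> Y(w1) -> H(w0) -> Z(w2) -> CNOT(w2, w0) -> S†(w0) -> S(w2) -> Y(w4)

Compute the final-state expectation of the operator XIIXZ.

In the final state, XIIXZ has expectation 0.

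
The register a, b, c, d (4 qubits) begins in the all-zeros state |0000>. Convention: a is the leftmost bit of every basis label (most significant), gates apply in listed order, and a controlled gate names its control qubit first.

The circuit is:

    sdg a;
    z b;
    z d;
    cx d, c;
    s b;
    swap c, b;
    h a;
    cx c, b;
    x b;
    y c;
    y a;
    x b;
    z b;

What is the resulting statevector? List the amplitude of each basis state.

After the circuit, the state carries amplitude sqrt(2)/2 on |0010>, -sqrt(2)/2 on |1010>, and 0 on every other basis state.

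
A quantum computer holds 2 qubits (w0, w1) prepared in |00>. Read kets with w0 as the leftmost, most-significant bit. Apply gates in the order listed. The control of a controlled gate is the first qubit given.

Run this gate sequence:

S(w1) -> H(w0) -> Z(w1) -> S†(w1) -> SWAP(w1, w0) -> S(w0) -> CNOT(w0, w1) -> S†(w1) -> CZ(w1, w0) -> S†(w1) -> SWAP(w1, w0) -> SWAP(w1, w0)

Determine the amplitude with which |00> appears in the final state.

The amplitude on |00> is sqrt(2)/2.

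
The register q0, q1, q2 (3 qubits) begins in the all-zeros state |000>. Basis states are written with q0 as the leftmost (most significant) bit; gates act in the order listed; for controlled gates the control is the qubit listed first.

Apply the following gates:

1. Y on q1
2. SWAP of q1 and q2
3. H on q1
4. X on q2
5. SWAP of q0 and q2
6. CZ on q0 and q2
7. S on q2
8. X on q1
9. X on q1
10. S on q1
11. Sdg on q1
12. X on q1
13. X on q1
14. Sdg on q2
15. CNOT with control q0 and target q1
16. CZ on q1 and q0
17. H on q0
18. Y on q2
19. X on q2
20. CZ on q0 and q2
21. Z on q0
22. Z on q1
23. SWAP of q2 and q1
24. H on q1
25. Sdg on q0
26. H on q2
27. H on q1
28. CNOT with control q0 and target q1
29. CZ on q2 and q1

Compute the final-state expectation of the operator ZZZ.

The expectation value of ZZZ is -1. Key observation: gates 7-14 undo each other exactly, leaving only the rest of the circuit to track.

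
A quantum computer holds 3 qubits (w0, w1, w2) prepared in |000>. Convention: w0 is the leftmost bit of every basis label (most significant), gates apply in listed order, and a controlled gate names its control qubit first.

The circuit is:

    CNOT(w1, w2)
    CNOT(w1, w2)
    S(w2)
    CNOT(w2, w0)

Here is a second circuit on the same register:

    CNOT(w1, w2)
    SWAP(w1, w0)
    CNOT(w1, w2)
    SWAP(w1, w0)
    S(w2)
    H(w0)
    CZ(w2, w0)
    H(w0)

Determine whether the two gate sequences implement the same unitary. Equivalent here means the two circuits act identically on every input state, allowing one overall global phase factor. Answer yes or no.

No: there is an input state on which the two circuits produce genuinely different outputs (not merely differing by a phase).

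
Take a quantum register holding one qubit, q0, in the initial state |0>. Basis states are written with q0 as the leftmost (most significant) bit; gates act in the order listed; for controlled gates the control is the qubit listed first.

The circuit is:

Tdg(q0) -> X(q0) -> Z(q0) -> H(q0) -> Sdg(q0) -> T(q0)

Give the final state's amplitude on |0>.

The final state's coefficient on |0> equals -sqrt(2)/2.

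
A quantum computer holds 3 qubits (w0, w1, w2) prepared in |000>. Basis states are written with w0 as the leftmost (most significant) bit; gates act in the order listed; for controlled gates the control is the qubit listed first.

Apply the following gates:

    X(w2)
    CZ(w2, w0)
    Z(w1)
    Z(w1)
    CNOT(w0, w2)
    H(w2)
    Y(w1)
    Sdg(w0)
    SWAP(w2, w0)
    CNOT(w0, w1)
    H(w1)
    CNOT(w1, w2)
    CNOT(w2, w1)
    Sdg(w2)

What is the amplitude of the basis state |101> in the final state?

The final state's coefficient on |101> equals -1/2.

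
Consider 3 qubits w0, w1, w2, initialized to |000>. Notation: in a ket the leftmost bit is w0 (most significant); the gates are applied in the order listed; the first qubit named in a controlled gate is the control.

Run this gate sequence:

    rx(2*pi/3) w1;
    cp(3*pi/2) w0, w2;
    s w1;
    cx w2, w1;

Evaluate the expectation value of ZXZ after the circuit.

The expectation value of ZXZ is sqrt(3)/2.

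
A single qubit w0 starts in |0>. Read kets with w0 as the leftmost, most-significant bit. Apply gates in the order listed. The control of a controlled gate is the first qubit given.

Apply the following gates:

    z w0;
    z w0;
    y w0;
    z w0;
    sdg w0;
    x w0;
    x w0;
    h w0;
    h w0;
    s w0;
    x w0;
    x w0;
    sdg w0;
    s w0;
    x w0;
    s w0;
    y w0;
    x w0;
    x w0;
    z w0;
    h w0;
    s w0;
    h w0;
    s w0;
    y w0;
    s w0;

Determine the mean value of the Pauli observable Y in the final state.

In the final state, Y has expectation 1. Key observation: steps 11-12 multiply out to the identity, so the circuit reduces to the remaining gates.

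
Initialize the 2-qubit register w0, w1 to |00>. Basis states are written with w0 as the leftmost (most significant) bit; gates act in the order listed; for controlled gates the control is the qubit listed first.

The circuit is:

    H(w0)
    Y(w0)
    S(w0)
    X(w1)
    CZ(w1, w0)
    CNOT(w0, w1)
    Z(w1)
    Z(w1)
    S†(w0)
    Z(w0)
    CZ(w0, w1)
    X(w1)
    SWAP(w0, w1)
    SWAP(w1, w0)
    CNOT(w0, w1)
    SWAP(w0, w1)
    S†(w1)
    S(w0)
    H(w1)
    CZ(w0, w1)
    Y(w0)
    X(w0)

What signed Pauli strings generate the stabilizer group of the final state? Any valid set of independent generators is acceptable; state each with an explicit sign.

One valid set of independent stabilizer generators is -IY, +ZI (any independent generating set of the same group is equally correct).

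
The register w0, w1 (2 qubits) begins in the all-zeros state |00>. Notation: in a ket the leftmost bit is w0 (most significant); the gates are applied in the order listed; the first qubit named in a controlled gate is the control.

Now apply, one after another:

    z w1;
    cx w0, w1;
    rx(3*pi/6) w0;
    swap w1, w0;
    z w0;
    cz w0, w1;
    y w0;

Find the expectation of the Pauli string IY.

The expectation value of IY is -1.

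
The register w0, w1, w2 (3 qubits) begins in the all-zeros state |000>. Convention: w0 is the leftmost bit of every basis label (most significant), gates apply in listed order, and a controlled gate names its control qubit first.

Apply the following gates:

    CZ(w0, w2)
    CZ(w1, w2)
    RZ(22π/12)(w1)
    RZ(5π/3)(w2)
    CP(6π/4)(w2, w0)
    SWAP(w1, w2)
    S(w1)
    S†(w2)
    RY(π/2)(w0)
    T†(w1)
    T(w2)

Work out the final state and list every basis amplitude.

After the circuit, the state carries amplitude sqrt(2)*exp(I*pi/4)/2 on |000>, sqrt(2)*exp(I*pi/4)/2 on |100>, and 0 on every other basis state.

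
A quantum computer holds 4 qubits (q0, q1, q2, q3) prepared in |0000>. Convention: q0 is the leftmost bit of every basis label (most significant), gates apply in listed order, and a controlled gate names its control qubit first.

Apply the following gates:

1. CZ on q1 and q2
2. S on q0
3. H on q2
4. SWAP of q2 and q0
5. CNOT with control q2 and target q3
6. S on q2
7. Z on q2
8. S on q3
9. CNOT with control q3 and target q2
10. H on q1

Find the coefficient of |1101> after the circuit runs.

|1101> carries amplitude 0 in the final state.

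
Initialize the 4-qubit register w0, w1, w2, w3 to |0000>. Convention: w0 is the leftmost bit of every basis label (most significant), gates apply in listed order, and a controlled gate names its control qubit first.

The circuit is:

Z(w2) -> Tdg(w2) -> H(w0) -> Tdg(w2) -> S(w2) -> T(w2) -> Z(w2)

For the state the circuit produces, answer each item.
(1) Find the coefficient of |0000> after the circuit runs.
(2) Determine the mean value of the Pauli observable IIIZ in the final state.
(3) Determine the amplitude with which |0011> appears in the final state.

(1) The final state's coefficient on |0000> equals sqrt(2)/2.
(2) The observable IIIZ averages to 1.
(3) |0011> carries amplitude 0 in the final state.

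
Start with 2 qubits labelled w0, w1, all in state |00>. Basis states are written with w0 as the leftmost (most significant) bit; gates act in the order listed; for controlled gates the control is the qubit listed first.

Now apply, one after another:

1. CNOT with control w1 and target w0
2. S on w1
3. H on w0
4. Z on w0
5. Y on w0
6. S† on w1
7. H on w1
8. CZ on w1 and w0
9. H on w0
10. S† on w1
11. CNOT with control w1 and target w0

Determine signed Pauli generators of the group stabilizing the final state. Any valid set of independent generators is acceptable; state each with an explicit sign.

The stabilizer group can be generated by -IY, +ZI, among other valid generating sets.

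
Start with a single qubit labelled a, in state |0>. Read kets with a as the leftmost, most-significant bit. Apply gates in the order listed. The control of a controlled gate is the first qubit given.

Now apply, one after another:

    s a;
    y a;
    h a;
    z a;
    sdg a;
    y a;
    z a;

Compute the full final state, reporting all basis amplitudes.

The final amplitudes are -sqrt(2)*I/2 on |0>, sqrt(2)/2 on |1>.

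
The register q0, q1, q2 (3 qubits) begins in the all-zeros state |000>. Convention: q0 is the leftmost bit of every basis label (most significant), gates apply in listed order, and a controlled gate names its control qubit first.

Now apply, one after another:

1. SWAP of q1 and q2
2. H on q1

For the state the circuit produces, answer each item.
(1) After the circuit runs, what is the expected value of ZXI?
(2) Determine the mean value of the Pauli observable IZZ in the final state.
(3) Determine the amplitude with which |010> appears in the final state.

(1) The observable ZXI averages to 1.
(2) In the final state, IZZ has expectation 0.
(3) |010> carries amplitude sqrt(2)/2 in the final state.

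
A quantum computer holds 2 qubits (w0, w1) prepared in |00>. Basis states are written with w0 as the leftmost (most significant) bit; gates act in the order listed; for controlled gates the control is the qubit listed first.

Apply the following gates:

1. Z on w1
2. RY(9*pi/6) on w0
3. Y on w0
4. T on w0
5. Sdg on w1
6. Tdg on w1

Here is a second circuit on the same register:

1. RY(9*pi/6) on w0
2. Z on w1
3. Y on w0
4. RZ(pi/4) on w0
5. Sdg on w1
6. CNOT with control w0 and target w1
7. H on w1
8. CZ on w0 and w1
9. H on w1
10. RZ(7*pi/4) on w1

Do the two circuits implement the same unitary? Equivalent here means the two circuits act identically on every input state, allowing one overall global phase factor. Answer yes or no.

Yes: on every input state the two circuits agree up to one overall phase factor.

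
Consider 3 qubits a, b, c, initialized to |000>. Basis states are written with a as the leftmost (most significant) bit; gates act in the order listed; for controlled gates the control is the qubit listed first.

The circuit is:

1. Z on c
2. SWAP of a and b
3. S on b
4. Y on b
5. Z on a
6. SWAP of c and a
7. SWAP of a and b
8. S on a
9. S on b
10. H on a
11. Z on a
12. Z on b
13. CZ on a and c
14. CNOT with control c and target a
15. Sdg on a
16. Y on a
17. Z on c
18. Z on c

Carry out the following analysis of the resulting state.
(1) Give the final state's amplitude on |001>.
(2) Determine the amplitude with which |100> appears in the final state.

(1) The amplitude on |001> is 0.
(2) |100> carries amplitude -sqrt(2)*I/2 in the final state.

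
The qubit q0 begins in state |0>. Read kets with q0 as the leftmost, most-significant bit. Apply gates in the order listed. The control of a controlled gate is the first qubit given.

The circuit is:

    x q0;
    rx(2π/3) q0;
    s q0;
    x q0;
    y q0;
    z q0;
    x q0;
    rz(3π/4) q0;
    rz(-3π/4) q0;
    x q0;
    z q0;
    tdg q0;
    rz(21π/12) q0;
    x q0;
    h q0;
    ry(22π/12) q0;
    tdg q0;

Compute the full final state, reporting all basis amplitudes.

After the circuit, the state carries amplitude sqrt(3)*(-1 + I)*exp(I*pi/8)/4 on |0>, -3*exp(7*I*pi/8)/4 + exp(3*I*pi/8)/4 on |1>. Key observation: gates 6-11 undo each other exactly, leaving only the rest of the circuit to track.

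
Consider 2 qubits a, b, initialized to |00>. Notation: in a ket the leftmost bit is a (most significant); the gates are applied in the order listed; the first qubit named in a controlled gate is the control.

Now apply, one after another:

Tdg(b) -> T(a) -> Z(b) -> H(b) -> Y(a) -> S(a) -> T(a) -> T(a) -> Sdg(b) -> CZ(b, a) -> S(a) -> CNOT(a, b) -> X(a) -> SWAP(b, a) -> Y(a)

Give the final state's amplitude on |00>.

|00> carries amplitude -sqrt(2)*I/2 in the final state.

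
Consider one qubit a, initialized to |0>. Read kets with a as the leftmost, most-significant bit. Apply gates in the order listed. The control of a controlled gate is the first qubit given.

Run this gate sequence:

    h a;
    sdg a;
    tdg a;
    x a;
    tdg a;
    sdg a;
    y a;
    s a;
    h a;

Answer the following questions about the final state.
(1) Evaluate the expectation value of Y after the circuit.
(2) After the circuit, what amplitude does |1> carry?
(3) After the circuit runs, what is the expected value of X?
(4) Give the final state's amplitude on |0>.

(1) The observable Y averages to 1.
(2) The final state's coefficient on |1> equals -sqrt(2)/2.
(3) The expectation value of X is 0.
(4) |0> carries amplitude (1 - I)*exp(3*I*pi/4)/2 in the final state.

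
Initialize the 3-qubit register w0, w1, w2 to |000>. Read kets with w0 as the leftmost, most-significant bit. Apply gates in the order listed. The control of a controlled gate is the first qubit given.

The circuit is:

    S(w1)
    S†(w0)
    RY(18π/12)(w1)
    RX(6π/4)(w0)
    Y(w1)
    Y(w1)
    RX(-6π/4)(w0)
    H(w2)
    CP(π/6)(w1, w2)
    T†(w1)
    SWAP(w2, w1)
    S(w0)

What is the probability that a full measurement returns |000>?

The probability of measuring |000> is 1/4.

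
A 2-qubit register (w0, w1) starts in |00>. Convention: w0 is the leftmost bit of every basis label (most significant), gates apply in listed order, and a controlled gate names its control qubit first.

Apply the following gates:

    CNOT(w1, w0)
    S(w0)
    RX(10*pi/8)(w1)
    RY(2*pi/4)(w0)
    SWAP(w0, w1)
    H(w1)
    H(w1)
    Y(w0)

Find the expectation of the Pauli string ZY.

The expectation value of ZY is 0. Key observation: gates 6-7 undo each other exactly, leaving only the rest of the circuit to track.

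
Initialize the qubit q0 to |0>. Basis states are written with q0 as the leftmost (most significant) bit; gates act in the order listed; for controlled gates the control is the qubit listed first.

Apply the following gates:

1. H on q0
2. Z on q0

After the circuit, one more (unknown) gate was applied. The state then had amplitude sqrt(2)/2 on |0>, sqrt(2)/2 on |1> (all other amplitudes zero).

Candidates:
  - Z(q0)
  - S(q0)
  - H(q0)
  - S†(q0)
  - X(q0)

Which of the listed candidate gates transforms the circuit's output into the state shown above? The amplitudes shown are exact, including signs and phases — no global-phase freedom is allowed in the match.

The unique candidate consistent with the amplitudes is Z(q0).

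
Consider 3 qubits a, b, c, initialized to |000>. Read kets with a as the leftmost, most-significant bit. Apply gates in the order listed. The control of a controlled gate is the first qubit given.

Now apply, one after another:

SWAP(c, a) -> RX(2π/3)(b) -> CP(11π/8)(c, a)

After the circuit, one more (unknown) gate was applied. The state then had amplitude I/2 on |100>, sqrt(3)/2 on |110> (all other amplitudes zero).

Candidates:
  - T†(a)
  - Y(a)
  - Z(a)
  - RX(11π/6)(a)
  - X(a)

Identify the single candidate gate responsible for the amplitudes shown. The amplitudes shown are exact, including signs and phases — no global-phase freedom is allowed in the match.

The applied gate was Y(a).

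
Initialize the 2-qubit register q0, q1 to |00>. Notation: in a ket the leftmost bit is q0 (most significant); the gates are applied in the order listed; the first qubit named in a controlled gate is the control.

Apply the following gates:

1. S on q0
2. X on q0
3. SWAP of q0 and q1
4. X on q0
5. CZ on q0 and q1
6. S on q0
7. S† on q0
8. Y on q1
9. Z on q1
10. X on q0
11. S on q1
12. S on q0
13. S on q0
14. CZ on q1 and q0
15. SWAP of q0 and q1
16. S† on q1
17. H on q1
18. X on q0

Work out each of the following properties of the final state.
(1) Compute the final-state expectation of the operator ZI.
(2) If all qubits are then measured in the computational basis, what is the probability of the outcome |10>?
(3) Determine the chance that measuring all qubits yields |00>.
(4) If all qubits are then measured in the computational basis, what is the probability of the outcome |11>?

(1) In the final state, ZI has expectation -1.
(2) A full measurement returns |10> with probability 1/2.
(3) A full measurement returns |00> with probability 0.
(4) A full measurement returns |11> with probability 1/2.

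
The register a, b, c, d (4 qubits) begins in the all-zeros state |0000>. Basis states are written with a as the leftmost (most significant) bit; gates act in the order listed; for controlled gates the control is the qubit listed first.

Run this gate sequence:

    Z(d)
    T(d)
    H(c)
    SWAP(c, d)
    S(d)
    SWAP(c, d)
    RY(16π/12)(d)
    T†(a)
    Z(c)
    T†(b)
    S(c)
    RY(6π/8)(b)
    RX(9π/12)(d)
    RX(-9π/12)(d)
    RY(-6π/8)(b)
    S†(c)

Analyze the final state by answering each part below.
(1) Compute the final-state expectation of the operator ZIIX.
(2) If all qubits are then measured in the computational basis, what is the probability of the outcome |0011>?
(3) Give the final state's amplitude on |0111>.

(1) In the final state, ZIIX has expectation -sqrt(3)/2. Key observation: gates 11-16 undo each other exactly, leaving only the rest of the circuit to track.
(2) A full measurement returns |0011> with probability 3/8.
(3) |0111> carries amplitude 0 in the final state.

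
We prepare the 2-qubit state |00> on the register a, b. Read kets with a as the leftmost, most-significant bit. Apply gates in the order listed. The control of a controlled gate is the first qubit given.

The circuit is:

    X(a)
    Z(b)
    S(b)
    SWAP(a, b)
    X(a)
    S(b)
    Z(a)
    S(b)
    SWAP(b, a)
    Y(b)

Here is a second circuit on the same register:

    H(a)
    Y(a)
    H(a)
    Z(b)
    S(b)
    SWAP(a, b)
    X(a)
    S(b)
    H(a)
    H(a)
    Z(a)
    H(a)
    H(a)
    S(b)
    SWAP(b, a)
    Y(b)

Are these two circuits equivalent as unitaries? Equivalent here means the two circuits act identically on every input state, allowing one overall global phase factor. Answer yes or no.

No, they are not equivalent — no single phase factor reconciles the two unitaries.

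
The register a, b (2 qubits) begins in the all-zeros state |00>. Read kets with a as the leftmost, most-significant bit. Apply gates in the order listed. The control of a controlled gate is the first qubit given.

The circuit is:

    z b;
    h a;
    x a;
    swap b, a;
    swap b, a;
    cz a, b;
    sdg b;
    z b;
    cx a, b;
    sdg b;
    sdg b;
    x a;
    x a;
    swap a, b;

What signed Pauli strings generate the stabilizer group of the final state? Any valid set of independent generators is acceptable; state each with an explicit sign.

One valid set of independent stabilizer generators is -XX, +ZZ (any independent generating set of the same group is equally correct).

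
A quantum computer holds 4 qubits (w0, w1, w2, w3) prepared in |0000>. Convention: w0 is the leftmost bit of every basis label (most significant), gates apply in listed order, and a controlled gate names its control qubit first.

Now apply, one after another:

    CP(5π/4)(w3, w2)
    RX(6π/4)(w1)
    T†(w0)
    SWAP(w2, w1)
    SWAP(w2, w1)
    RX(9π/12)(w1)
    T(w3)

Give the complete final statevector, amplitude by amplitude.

The resulting statevector has amplitude sqrt(2)*(-sqrt(sqrt(2) + 2) - sqrt(2 - sqrt(2)))/4 on |0000>, -sqrt(2)*I*sqrt(2 - sqrt(2))/4 + sqrt(2)*I*sqrt(sqrt(2) + 2)/4 on |0100>, and 0 on every other basis state.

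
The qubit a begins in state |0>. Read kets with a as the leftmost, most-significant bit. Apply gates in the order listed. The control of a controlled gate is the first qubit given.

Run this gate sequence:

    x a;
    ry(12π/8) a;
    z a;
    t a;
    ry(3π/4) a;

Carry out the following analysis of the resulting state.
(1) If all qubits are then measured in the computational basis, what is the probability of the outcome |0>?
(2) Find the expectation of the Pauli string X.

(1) The probability of measuring |0> is 3/4.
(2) The expectation value of X is 1/2.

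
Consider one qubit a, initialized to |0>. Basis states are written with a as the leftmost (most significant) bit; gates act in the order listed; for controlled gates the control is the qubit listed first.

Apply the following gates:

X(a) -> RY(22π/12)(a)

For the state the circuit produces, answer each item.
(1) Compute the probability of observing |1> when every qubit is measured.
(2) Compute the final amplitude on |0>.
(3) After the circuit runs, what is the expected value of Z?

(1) The probability of measuring |1> is sqrt(3)/4 + 1/2.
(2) |0> carries amplitude -sqrt(6)/4 + sqrt(2)/4 in the final state.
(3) In the final state, Z has expectation -sqrt(3)/2.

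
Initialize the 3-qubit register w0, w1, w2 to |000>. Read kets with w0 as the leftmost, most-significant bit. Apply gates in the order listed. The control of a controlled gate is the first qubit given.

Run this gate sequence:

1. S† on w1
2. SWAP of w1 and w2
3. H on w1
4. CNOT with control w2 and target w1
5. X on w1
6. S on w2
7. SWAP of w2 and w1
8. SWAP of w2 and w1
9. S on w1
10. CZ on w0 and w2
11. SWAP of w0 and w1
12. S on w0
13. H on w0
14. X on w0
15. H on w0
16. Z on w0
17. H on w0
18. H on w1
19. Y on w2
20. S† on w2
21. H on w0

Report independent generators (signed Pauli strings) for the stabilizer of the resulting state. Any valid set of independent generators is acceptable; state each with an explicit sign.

One valid set of independent stabilizer generators is -XII, +IXI, -IIZ (any independent generating set of the same group is equally correct). Key observation: steps 13-16 multiply out to the identity, so the circuit reduces to the remaining gates.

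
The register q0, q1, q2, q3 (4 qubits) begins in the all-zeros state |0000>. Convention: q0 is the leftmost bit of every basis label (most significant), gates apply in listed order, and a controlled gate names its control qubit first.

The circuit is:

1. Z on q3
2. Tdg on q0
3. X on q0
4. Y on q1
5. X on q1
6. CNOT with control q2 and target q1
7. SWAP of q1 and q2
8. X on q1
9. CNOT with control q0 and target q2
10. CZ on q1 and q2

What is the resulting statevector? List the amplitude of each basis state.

The final amplitudes are -I on |1110>, and 0 on every other basis state.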